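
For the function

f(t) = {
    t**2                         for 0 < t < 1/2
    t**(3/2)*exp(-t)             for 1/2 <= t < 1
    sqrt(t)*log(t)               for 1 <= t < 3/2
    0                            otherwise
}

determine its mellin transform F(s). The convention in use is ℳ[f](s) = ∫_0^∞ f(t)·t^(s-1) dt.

2**(-s - 5/2)*(2**(s + 5/2)*(s + 2)*(8*s - (2*s + 3)**2 + 8)*uppergamma(s + 3/2, 1/2) - 2**(s + 5/2)*(s + 2)*(8*s - (2*s + 3)**2 + 8)*uppergamma(s + 3/2, 1) + 2**(s + 9/2)*(-s - 2) + 3**(s + 1/2)*(s + 2)*(2*s + 3)*(-8*log(3) + 8*log(2)) + 3**(s + 1/2)*(s + 2)*(-16*log(2) + 16*log(3)) + 16*3**(s + 1/2)*(s + 2) + sqrt(2)*(8*s - (2*s + 3)**2 + 8))/((s + 2)*(8*s - (2*s + 3)**2 + 8))
  Re(s) > -2

strip the shared t-power: t**(3/2) on [0, 1/2); t*exp(-t) on [1/2, 1); log(t) on [1, 3/2)
the shared t-power comes off first: sqrt(t) on [0, 1/2); exp(-t) on [1/2, 1); log(t)/t on [1, 3/2)
cuts at 1/2, 1: linearity sums the 3 kernel integrals
between 0 and 1/2 the integrand is t**2·t^(s-1)
piece [1/2, 1): integrate t**(3/2)*exp(-t) against the kernel
the [1, 3/2) slice contributes ∫ sqrt(t)*log(t)·t^(s-1) dt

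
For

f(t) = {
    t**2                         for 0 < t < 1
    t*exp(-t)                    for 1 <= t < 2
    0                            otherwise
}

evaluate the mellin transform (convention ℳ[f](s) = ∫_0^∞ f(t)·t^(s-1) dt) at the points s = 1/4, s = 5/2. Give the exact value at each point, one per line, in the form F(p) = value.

strip the shared t-power: t**(3/2) on [0, 1); sqrt(t)*exp(-t) on [1, 2)
undo the shared t-power: t on [0, 1); exp(-t) on [1, 2)
cuts at 1: linearity sums the 2 kernel integrals
on [0, 1) integrate f = t**2 against the kernel
[1, 2) adds the kernel integral of t*exp(-t)

F(1/4) = -uppergamma(5/4, 2) + uppergamma(5/4, 1) + 4/9
F(5/2) = (-918*sqrt(2) + (-135*sqrt(pi)*erfc(sqrt(2)) + 16 + 135*sqrt(pi)*erfc(1))*exp(2) + 522*E)*exp(-2)/72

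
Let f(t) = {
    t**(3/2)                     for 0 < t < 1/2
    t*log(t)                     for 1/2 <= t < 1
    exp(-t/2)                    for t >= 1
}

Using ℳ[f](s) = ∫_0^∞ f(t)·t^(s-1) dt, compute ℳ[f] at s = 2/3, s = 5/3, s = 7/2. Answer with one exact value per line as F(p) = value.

treat the 3 regions marked off by 1/2, 1 separately and sum
for t in [0, 1/2): the term is ∫ t**(3/2)·t^(s-1)
between 1/2 and 1 the integrand is t*log(t)·t^(s-1)
over [1, ∞), the kernel integral of exp(-t/2) enters the sum

F(2/3) = 2**(1/3)*(-234*2**(2/3) + 75*sqrt(2) + 117 + 195*log(2) + 1300*2**(1/3)*uppergamma(2/3, 1/2))/1300
F(5/3) = 2**(1/3)*(-684*2**(2/3) + 171 + 192*sqrt(2) + 456*log(2) + 19456*2**(1/3)*uppergamma(5/3, 1/2))/9728
F(7/2) = -559/12960 + sqrt(2)/648 + sqrt(2)*log(2)/144 + 15*sqrt(2)*sqrt(pi)*erfc(sqrt(2)/2) + 42*exp(-1/2)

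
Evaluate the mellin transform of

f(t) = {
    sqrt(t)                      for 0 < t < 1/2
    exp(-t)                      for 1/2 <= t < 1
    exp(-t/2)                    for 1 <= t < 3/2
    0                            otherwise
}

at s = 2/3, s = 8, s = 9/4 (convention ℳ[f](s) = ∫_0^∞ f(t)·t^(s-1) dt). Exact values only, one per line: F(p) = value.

treat the 3 regions marked off by 1/2, 1 separately and sum
[0, 1/2) adds the kernel integral of sqrt(t)
over [1/2, 1), the kernel integral of exp(-t) enters the sum
on [1, 3/2) integrate f = exp(-t/2) against the kernel

F(2/3) = -2**(2/3)*uppergamma(2/3, 3/4) - uppergamma(2/3, 1) + 3*2**(5/6)/14 + uppergamma(2/3, 1/2) + 2**(2/3)*uppergamma(2/3, 1/2)
F(8) = -174811815*exp(-3/4)/64 - 13700*exp(-1) + sqrt(2)/4352 + 273351111*exp(-1/2)/128
F(9/4) = -4*2**(1/4)*uppergamma(9/4, 3/4) - uppergamma(9/4, 1) + 2**(1/4)/22 + uppergamma(9/4, 1/2) + 4*2**(1/4)*uppergamma(9/4, 1/2)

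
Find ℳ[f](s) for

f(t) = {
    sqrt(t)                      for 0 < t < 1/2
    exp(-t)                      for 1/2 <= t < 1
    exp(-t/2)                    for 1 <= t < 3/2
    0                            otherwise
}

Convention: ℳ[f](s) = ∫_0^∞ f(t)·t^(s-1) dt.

integrate the 3 segments split at 1/2, 1, then add the results
for t in [0, 1/2): the term is ∫ sqrt(t)·t^(s-1)
piece [1/2, 1): integrate exp(-t) against the kernel
between 1 and 3/2 the integrand is exp(-t/2)·t^(s-1)

(2**s*(2*s + 1)*uppergamma(s, 1/2) - 2**s*(2*s + 1)*uppergamma(s, 1) + 4**s*(2*s + 1)*uppergamma(s, 1/2) - 4**s*(2*s + 1)*uppergamma(s, 3/4) + sqrt(2))/(2**s*(2*s + 1))
  Re(s) > -1/2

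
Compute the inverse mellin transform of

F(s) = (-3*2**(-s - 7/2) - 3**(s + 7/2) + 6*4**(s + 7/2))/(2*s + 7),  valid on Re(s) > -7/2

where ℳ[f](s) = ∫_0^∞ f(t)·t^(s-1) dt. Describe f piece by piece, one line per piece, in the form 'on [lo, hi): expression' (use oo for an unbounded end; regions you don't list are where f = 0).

on [0, 1/2): t**(7/2)
on [1/2, 3): 5*t**(7/2)/2
on [3, 4): 3*t**(7/2)

f breaks at 1/2, 3 into 3 integrals to sum
on [0, 1/2) integrate f = t**(7/2) against the kernel
∫ over [1/2, 3) of 5*t**(7/2)/2·t^(s-1) joins the sum
[3, 4) adds the kernel integral of 3*t**(7/2)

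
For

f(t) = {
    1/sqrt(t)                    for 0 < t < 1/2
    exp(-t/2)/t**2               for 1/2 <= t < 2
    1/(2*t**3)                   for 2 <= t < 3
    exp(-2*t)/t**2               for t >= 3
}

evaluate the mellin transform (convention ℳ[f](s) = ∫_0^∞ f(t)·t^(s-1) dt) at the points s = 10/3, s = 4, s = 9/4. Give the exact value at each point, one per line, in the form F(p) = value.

F(10/3) = -3*2**(1/3)/2 - 2*2**(1/3)*uppergamma(4/3, 1) + 2**(2/3)*uppergamma(4/3, 6)/4 + 3*2**(1/6)/68 + 2*2**(1/3)*uppergamma(4/3, 1/4) + 3*3**(1/3)/2
F(4) = -8*exp(-1) + 7*exp(-6)/4 + sqrt(2)/56 + 1/2 + 5*exp(-1/4)
F(9/4) = -2**(1/4)*uppergamma(1/4, 1) - 2*3**(1/4)/9 + 2**(3/4)*uppergamma(1/4, 6)/2 + 10*2**(1/4)/21 + 2**(1/4)*uppergamma(1/4, 1/4)

the shared t-power comes off first: sqrt(t) on [0, 1/2); exp(-t/2)/t on [1/2, 2); 1/(2*t**2) on [2, 3); …
strip the shared t-power: t**(3/2) on [0, 1/2); exp(-t/2) on [1/2, 2); 1/(2*t) on [2, 3); …
slice at 1/2, 2, 3, transform all 4 pieces, and sum them
∫ 1/sqrt(t)·t^(s-1) over [0, 1/2)
∫ over [1/2, 2) of exp(-t/2)/t**2·t^(s-1) joins the sum
for t in [2, 3): the term is ∫ 1/(2*t**3)·t^(s-1)
on [3, ∞): add ∫ exp(-2*t)/t**2·t^(s-1) dt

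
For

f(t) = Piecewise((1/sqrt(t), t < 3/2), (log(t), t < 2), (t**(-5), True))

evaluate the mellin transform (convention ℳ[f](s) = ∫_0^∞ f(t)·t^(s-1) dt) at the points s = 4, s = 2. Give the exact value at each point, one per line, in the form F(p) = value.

F(4) = -81*log(3)/64 - 47/256 + 27*sqrt(6)/56 + 337*log(2)/64
F(2) = -9*log(3)/8 - 19/48 + sqrt(6)/2 + 25*log(2)/8

the shared t-power comes off first: sqrt(t) on [0, 3/2); t*log(t) on [3/2, 2); t**(-4) on [2, ∞)
slice at 3/2, 2, transform all 3 pieces, and sum them
piece [0, 3/2): integrate 1/sqrt(t) against the kernel
∫ over [3/2, 2) of log(t)·t^(s-1) joins the sum
the [2, ∞) slice contributes ∫ t**(-5)·t^(s-1) dt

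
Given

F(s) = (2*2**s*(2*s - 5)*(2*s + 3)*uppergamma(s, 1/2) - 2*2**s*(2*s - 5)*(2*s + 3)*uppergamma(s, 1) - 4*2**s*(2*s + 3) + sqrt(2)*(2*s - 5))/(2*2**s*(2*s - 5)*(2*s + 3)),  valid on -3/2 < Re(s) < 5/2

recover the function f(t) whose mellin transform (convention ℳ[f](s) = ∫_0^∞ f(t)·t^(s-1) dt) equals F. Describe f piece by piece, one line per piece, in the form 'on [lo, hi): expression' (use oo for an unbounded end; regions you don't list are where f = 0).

on [0, 1/2): t**(3/2)
on [1/2, 1): exp(-t)
on [1, oo): t**(-5/2)

the 3 pieces separated at 1/2, 1 each add one integral
∫ over [0, 1/2) of t**(3/2)·t^(s-1) joins the sum
segment 1/2 to 1 holds exp(-t); add its integral
∫ over [1, ∞) of t**(-5/2)·t^(s-1) joins the sum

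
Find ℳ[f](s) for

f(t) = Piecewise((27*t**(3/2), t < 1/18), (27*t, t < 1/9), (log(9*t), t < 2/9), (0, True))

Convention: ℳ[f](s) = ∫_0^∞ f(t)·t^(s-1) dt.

strip the common scale on t: 3*sqrt(3)*t**(3/2) on [0, 1/6); 9*t on [1/6, 1/3); log(3*t) on [1/3, 2/3)
reversing the common scale on t: t**(3/2) on [0, 1/2); 3*t on [1/2, 1); log(t) on [1, 2)
integrate the 3 segments split at 1/18, 1/9, then add the results
segment [0, 1/18) carries 27*t**(3/2); integrate it
∫ over [1/18, 1/9) of 27*t·t^(s-1) joins the sum
piece [1/9, 2/9): integrate log(9*t) against the kernel

(2**(2*s)*s*(s + 1)*(2*s + 3)*log(4) - 2*2**(2*s)*(s + 1)*(2*s + 3) + 6*2**s*s**2*(2*s + 3) + 2*2**s*(s + 1)*(2*s + 3) + sqrt(2)*s**2*(s + 1) - 3*s**2*(2*s + 3))/(2*18**s*s**2*(s + 1)*(2*s + 3))
  Re(s) > -3/2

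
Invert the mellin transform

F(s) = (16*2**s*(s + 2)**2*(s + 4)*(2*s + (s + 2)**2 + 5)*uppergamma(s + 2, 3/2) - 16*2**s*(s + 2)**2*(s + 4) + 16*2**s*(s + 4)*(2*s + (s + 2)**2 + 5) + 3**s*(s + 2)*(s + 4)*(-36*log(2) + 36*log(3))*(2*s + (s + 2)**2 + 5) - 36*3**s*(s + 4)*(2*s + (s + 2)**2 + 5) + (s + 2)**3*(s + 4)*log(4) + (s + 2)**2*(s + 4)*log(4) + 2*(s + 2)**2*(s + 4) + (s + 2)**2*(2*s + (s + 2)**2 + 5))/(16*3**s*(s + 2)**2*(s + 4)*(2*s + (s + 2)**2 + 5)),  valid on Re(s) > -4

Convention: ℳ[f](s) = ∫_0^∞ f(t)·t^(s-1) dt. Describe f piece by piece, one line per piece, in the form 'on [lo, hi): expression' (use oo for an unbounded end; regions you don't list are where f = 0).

on [0, 1/3): 81*t**4/16
on [1/3, 2/3): 27*t**3*log(3*t/2)/8
on [2/3, 1): 9*t**2*log(3*t/2)/4
on [1, oo): 9*t**2*exp(-3*t/2)/4

strip the common scale on t: t**4/16 on [0, 1); t**3*log(t/2)/8 on [1, 2); t**2*log(t/2)/4 on [2, 3); …
peel off the common scale on t: t**4 on [0, 1/2); t**3*log(t) on [1/2, 1); t**2*log(t) on [1, 3/2); …
strip the shared t-power: t**2 on [0, 1/2); t*log(t) on [1/2, 1); log(t) on [1, 3/2); …
decompose at 1/3, 2/3, 1; ℳ[f](s) sums the 4 pieces' integrals
∫ over [0, 1/3) of 81*t**4/16·t^(s-1) joins the sum
between 1/3 and 2/3 the integrand is 27*t**3*log(3*t/2)/8·t^(s-1)
∫ over [2/3, 1) of 9*t**2*log(3*t/2)/4·t^(s-1) joins the sum
on [1, ∞) integrate f = 9*t**2*exp(-3*t/2)/4 against the kernel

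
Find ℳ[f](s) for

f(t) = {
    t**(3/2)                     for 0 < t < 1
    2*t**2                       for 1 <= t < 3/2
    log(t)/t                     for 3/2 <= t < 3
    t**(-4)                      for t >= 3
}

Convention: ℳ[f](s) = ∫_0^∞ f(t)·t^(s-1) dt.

(324*2**s*(s - 4)*(s + 2)*(s**2 - 2*s + 1) - 324*2**s*(s - 4)*(2*s + 3)*(s**2 - 2*s + 1) - 108*3**s*s*(s - 4)*(s + 2)*(2*s + 3)*log(3) + 108*3**s*s*(s - 4)*(s + 2)*(2*s + 3)*log(2) - 108*3**s*(s - 4)*(s + 2)*(2*s + 3)*log(2) + 108*3**s*(s - 4)*(s + 2)*(2*s + 3) + 108*3**s*(s - 4)*(s + 2)*(2*s + 3)*log(3) + 729*3**s*(s - 4)*(2*s + 3)*(s**2 - 2*s + 1) + 54*6**s*s*(s - 4)*(s + 2)*(2*s + 3)*log(3) - 54*6**s*(s - 4)*(s + 2)*(2*s + 3)*log(3) - 54*6**s*(s - 4)*(s + 2)*(2*s + 3) - 2*6**s*(s + 2)*(2*s + 3)*(s**2 - 2*s + 1))/(162*2**s*(s - 4)*(s + 2)*(2*s + 3)*(s**2 - 2*s + 1))
  -3/2 < Re(s) < 4

f breaks at 1, 3/2, 3 into 4 integrals to sum
between 0 and 1 the integrand is t**(3/2)·t^(s-1)
on [1, 3/2) integrate f = 2*t**2 against the kernel
for t in [3/2, 3): the term is ∫ log(t)/t·t^(s-1)
∫ over [3, ∞) of t**(-4)·t^(s-1) joins the sum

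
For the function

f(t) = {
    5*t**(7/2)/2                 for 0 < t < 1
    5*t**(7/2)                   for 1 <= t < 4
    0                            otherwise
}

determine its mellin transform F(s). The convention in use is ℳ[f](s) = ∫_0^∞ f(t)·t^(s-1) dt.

cuts at 1: linearity sums the 2 kernel integrals
on [0, 1): add ∫ 5*t**(7/2)/2·t^(s-1) dt
on [1, 4) integrate f = 5*t**(7/2) against the kernel

5*(256*2**(2*s) - 1)/(2*s + 7)
  Re(s) > -7/2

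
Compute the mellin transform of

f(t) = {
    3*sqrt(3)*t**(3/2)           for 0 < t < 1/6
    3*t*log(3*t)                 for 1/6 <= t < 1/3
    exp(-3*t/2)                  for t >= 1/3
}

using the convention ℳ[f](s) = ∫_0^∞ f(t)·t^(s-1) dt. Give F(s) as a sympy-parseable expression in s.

strip the common scale on t: t**(3/2) on [0, 1/2); t*log(t) on [1/2, 1); exp(-t/2) on [1, ∞)
summing 3 kernel integrals split by 1/6, 1/3 yields ℳ[f](s)
piece [0, 1/6): integrate 3*sqrt(3)*t**(3/2) against the kernel
segment 1/6 to 1/3 holds 3*t*log(3*t); add its integral
between 1/3 and ∞ the integrand is exp(-3*t/2)·t^(s-1)

(2*2**(2*s)*(2*s + 3)*(s**2 + 2*s + 1)*uppergamma(s, 1/2) - 2*2**s*(2*s + 3) + s*(2*s + 3)*log(2) + 2*s + (2*s + 3)*log(2) + sqrt(2)*(s**2 + 2*s + 1) + 3)/(2*6**s*(2*s + 3)*(s**2 + 2*s + 1))
  Re(s) > -3/2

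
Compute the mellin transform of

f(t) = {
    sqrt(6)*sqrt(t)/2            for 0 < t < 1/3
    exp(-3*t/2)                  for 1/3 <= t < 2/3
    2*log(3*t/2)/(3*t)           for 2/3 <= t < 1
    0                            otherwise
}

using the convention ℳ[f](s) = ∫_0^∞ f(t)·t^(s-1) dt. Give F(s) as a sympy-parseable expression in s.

3**(-s - 1)*(3*2**s*(2*s + 1)*(s**2 - 2*s + 1)*uppergamma(s, 1/2) - 3*2**s*(2*s + 1)*(s**2 - 2*s + 1)*uppergamma(s, 1) + 2**s*(6*s + 3) + 3**s*s*(2*s + 1)*(-2*log(2) + 2*log(3)) + 3**s*(-4*s - 2) + 3**s*(2*s + 1)*(-2*log(3) + 2*log(2)) + sqrt(2)*(3*s**2 - 6*s + 3))/((2*s + 1)*(s**2 - 2*s + 1))
  Re(s) > -1/2

strip the common scale on t: sqrt(3)*sqrt(t) on [0, 1/6); exp(-3*t) on [1/6, 1/3); log(3*t)/(3*t) on [1/3, 1/2)
the common scale on t comes off first: sqrt(t) on [0, 1/2); exp(-t) on [1/2, 1); log(t)/t on [1, 3/2)
linearity at 1/3, 2/3 turns ℳ[f](s) into 3 summed integrals
∫ over [0, 1/3) of sqrt(6)*sqrt(t)/2·t^(s-1) joins the sum
[1/3, 2/3) adds the kernel integral of exp(-3*t/2)
segment 2/3 to 1 holds 2*log(3*t/2)/(3*t); add its integral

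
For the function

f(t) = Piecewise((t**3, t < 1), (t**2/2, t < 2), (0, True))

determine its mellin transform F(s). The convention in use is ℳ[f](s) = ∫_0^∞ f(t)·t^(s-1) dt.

the shared t-power comes off first: t on [0, 1); 1/2 on [1, 2)
breakpoints 1: one integral from each of the 2 segments
the [0, 1) slice contributes ∫ t**3·t^(s-1) dt
over [1, 2), the kernel integral of t**2/2 enters the sum

(2**(s + 2)*(s + 3) + s + 1)/(2*(s + 2)*(s + 3))
  Re(s) > -3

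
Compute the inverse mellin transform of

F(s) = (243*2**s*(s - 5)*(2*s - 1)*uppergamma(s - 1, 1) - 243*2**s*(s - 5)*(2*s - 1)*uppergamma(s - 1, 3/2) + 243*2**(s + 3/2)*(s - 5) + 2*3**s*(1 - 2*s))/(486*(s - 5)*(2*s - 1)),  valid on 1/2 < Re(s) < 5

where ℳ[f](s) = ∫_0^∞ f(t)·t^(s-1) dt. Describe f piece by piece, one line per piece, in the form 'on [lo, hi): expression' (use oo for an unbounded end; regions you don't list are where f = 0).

the shared t-power comes off first: sqrt(t) on [0, 2); exp(-t/2) on [2, 3); t**(-4) on [3, ∞)
treat the 3 regions marked off by 2, 3 separately and sum
over [0, 2), the kernel integral of 1/sqrt(t) enters the sum
the [2, 3) slice contributes ∫ exp(-t/2)/t·t^(s-1) dt
∫ over [3, ∞) of t**(-5)·t^(s-1) joins the sum

on [0, 2): 1/sqrt(t)
on [2, 3): exp(-t/2)/t
on [3, oo): t**(-5)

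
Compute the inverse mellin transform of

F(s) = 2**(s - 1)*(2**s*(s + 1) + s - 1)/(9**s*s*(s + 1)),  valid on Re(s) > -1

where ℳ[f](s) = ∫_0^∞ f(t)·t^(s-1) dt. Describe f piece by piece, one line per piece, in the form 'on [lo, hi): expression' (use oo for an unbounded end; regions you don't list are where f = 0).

on [0, 2/9): 9*t/2
on [2/9, 4/9): 1/2

peel off the common scale on t: 3*t/2 on [0, 2/3); 1/2 on [2/3, 4/3)
remove the common scale on t first: t/2 on [0, 2); 1/2 on [2, 4)
strip the common scale on t: t on [0, 1); 1/2 on [1, 2)
the 2 pieces separated at 2/9 each add one integral
on [0, 2/9): add ∫ 9*t/2·t^(s-1) dt
on [2/9, 4/9) integrate f = 1/2 against the kernel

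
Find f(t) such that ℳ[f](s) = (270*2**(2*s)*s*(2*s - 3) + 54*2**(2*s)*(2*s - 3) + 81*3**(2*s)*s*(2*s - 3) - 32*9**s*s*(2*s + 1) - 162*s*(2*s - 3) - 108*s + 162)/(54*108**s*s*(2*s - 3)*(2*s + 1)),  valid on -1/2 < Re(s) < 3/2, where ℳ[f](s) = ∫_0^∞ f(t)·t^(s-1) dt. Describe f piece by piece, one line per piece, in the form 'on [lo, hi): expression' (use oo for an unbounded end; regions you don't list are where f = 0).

on [0, 1/108): 3*sqrt(3)*sqrt(t)
on [1/108, 1/27): 6*sqrt(3)*sqrt(t) + 1
on [1/27, 1/12): 3*sqrt(3)*sqrt(t)/2
on [1/12, oo): sqrt(3)/(243*t**(3/2))

invert the common scale on t to get 3*sqrt(t) on [0, 1/36); 6*sqrt(t) + 1 on [1/36, 1/9); 3*sqrt(t)/2 on [1/9, 1/4); …
the power substitution comes off first: 3*t on [0, 1/6); 6*t + 1 on [1/6, 1/3); 3*t/2 on [1/3, 1/2); …
peel off the common scale on t: t on [0, 1/2); 2*t + 1 on [1/2, 1); t/2 on [1, 3/2); …
the 4 pieces separated at 1/108, 1/27, 1/12 each add one integral
∫ 3*sqrt(3)*sqrt(t)·t^(s-1) over [0, 1/108)
∫ (6*sqrt(3)*sqrt(t) + 1)·t^(s-1) over [1/108, 1/27)
on [1/27, 1/12) integrate f = 3*sqrt(3)*sqrt(t)/2 against the kernel
segment [1/12, ∞) carries sqrt(3)/(243*t**(3/2)); integrate it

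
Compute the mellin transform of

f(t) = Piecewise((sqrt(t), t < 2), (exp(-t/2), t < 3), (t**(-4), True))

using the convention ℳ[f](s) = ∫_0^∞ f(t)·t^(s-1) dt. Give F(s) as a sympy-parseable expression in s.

(2**s*(s - 4)*(2*s + 1)*uppergamma(s, 1) - 2**s*(s - 4)*(2*s + 1)*uppergamma(s, 3/2) + 2*2**(s + 1/2)*(s - 4) - 3**s*(2*s + 1)/81)/((s - 4)*(2*s + 1))
  -1/2 < Re(s) < 4

summing 3 kernel integrals split by 2, 3 yields ℳ[f](s)
∫ over [0, 2) of sqrt(t)·t^(s-1) joins the sum
over [2, 3), the kernel integral of exp(-t/2) enters the sum
the [3, ∞) slice contributes ∫ t**(-4)·t^(s-1) dt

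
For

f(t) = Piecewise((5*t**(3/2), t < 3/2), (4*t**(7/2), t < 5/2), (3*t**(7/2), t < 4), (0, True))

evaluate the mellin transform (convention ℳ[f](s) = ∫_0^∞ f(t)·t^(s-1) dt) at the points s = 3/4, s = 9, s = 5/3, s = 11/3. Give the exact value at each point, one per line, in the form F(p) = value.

slice at 3/2, 5/2, transform all 3 pieces, and sum them
∫ over [0, 3/2) of 5*t**(3/2)·t^(s-1) joins the sum
segment [3/2, 5/2) carries 4*t**(7/2); integrate it
over [5/2, 4), the kernel integral of 3*t**(7/2) enters the sum

F(3/4) = 2*2**(3/4)*3**(1/4)/17 + 625*2**(3/4)*5**(1/4)/136 + 3072*sqrt(2)/17
F(9) = -19683*sqrt(6)/2800 + 9765625*sqrt(10)/4096 + 201326592/25
F(5/3) = -162*2**(5/6)*3**(1/6)/589 + 9375*2**(5/6)*5**(1/6)/992 + 18432*2**(1/3)/31
F(11/3) = -1458*2**(5/6)*3**(1/6)/1333 + 234375*2**(5/6)*5**(1/6)/5504 + 294912*2**(1/3)/43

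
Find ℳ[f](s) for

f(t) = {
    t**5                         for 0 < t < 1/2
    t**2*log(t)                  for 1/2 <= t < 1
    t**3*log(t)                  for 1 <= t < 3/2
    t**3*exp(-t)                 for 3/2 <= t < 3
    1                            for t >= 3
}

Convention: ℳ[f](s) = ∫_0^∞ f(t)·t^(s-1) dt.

(32*2**s*s*(s + 3)**2*(s + 5)*(2*s - (s + 3)**2 + 5)*uppergamma(s + 3, 3/2) - 32*2**s*s*(s + 3)**2*(s + 5)*(2*s - (s + 3)**2 + 5)*uppergamma(s + 3, 3) + 32*2**s*s*(s + 3)**2*(s + 5) + 32*2**s*s*(s + 5)*(2*s - (s + 3)**2 + 5) + 3**s*s*(s + 3)*(s + 5)*(-108*log(2) + 108*log(3))*(2*s - (s + 3)**2 + 5) - 108*3**s*s*(s + 5)*(2*s - (s + 3)**2 + 5) - 32*6**s*(s + 3)**2*(s + 5)*(2*s - (s + 3)**2 + 5) - 8*s*(s + 3)**3*(s + 5)*log(2) - 8*s*(s + 3)**2*(s + 5) + 8*s*(s + 3)**2*(s + 5)*log(2) + s*(s + 3)**2*(2*s - (s + 3)**2 + 5))/(32*2**s*s*(s + 3)**2*(s + 5)*(2*s - (s + 3)**2 + 5))
  -5 < Re(s) < 0

peel off the shared t-power: t**3 on [0, 1/2); log(t) on [1/2, 1); t*log(t) on [1, 3/2); …
undo the shared t-power: t**2 on [0, 1/2); log(t)/t on [1/2, 1); log(t) on [1, 3/2); …
treat the 5 regions marked off by 1/2, 1, 3/2, 3 separately and sum
on [0, 1/2): add ∫ t**5·t^(s-1) dt
for t in [1/2, 1): the term is ∫ t**2*log(t)·t^(s-1)
∫ t**3*log(t)·t^(s-1) over [1, 3/2)
the [3/2, 3) slice contributes ∫ t**3*exp(-t)·t^(s-1) dt
on [3, ∞): add ∫ 1·t^(s-1) dt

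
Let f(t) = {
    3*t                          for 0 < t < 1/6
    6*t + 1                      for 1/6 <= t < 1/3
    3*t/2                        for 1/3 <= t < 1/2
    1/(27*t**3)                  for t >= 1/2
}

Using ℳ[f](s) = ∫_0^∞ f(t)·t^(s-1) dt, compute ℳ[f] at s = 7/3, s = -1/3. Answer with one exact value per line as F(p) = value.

undo the common scale on t: t on [0, 1/2); 2*t + 1 on [1/2, 1); t/2 on [1, 3/2); …
along the cuts 1/6, 1/3, 1/2, ℳ[f](s) splits into 4 integrals
for t in [0, 1/6): the term is ∫ 3*t·t^(s-1)
∫ (6*t + 1)·t^(s-1) over [1/6, 1/3)
segment 1/3 to 1/2 holds 3*t/2; add its integral
between 1/2 and ∞ the integrand is 1/(27*t**3)·t^(s-1)

F(7/3) = 6**(2/3)*(-162 + 984*2**(1/3) + 1687*3**(1/3))/60480
F(-1/3) = 6**(1/3)*(-405*2**(2/3) + 437*3**(2/3) + 2430)/1080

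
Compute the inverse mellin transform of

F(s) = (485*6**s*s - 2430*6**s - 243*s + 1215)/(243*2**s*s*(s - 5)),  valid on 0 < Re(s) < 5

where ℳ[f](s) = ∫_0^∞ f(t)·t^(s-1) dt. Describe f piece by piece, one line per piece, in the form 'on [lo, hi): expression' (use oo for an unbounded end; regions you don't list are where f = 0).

on [0, 1/2): 1
on [1/2, 3): 2
on [3, oo): t**(-5)

peel off the shared t-power: t on [0, 1/2); 2*t on [1/2, 3); t**(-4) on [3, ∞)
slice at 1/2, 3, transform all 3 pieces, and sum them
on [0, 1/2): add ∫ 1·t^(s-1) dt
for t in [1/2, 3): the term is ∫ 2·t^(s-1)
for t in [3, ∞): the term is ∫ t**(-5)·t^(s-1)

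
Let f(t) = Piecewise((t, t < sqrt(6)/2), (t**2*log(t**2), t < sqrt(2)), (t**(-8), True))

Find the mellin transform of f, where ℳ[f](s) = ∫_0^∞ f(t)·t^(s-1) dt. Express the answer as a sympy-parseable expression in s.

(sqrt(2)/2)**s*(32*2**s*s*(s - 8)*(s + 1)*log(2) - 64*2**s*(s - 8)*(s + 1) + 64*2**s*(s - 8)*(s + 1)*log(2) - 2**s*(s + 1)*(s**2 + 4*s + 4) + 3**(s/2)*s*(s - 8)*(s + 1)*(-24*log(3) + 24*log(2)) + 3**(s/2)*(s - 8)*(s + 1)*(-48*log(3) + 48*log(2)) + 48*3**(s/2)*(s - 8)*(s + 1) + 8*3**(s/2)*sqrt(6)*(s - 8)*(s**2 + 4*s + 4))/(16*(s - 8)*(s + 1)*(s**2 + 4*s + 4))
  -1 < Re(s) < 8

invert the power substitution to get sqrt(t) on [0, 3/2); t*log(t) on [3/2, 2); t**(-4) on [2, ∞)
summing 3 kernel integrals split by sqrt(6)/2, sqrt(2) yields ℳ[f](s)
piece [0, sqrt(6)/2): integrate t against the kernel
the [sqrt(6)/2, sqrt(2)) slice contributes ∫ t**2*log(t**2)·t^(s-1) dt
for t in [sqrt(2), ∞): the term is ∫ t**(-8)·t^(s-1)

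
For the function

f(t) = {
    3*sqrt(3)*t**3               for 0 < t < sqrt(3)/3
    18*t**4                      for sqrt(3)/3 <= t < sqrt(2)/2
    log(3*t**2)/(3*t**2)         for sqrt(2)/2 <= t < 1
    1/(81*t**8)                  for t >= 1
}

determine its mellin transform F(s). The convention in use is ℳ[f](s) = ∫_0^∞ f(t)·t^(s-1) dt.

(324*2**(s/2)*(s/2 - 4)*(s/2 + 2)*(s**2/4 - s + 1) - 324*2**(s/2)*(s/2 - 4)*(s + 3)*(s**2/4 - s + 1) - 54*3**(s/2)*s*(s/2 - 4)*(s/2 + 2)*(s + 3)*log(3) + 54*3**(s/2)*s*(s/2 - 4)*(s/2 + 2)*(s + 3)*log(2) - 108*3**(s/2)*(s/2 - 4)*(s/2 + 2)*(s + 3)*log(2) + 108*3**(s/2)*(s/2 - 4)*(s/2 + 2)*(s + 3) + 108*3**(s/2)*(s/2 - 4)*(s/2 + 2)*(s + 3)*log(3) + 729*3**(s/2)*(s/2 - 4)*(s + 3)*(s**2/4 - s + 1) + 27*6**(s/2)*s*(s/2 - 4)*(s/2 + 2)*(s + 3)*log(3) - 54*6**(s/2)*(s/2 - 4)*(s/2 + 2)*(s + 3)*log(3) - 54*6**(s/2)*(s/2 - 4)*(s/2 + 2)*(s + 3) - 2*6**(s/2)*(s/2 + 2)*(s + 3)*(s**2/4 - s + 1))/(324*6**(s/2)*(s/2 - 4)*(s/2 + 2)*(s + 3)*(s**2/4 - s + 1))
  -3 < Re(s) < 8

the power substitution comes off first: 3*sqrt(3)*t**(3/2) on [0, 1/3); 18*t**2 on [1/3, 1/2); log(3*t)/(3*t) on [1/2, 1); …
peel off the common scale on t: t**(3/2) on [0, 1); 2*t**2 on [1, 3/2); log(t)/t on [3/2, 3); …
treat the 4 regions marked off by sqrt(3)/3, sqrt(2)/2, 1 separately and sum
[0, sqrt(3)/3) adds the kernel integral of 3*sqrt(3)*t**3
∫ over [sqrt(3)/3, sqrt(2)/2) of 18*t**4·t^(s-1) joins the sum
piece [sqrt(2)/2, 1): integrate log(3*t**2)/(3*t**2) against the kernel
for t in [1, ∞): the term is ∫ 1/(81*t**8)·t^(s-1)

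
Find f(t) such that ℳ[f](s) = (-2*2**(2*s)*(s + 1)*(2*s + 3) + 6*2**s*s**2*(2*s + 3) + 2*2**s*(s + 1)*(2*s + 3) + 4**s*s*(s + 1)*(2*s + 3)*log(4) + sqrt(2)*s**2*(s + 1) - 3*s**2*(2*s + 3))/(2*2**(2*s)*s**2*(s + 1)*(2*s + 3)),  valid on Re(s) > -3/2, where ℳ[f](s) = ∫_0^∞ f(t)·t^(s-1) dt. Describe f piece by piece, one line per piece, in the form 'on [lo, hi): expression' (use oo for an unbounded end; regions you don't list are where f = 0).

on [0, 1/4): 2*sqrt(2)*t**(3/2)
on [1/4, 1/2): 6*t
on [1/2, 1): log(2*t)

the common scale on t comes off first: t**(3/2) on [0, 1/2); 3*t on [1/2, 1); log(t) on [1, 2)
integrate the 3 segments split at 1/4, 1/2, then add the results
segment [0, 1/4) carries 2*sqrt(2)*t**(3/2); integrate it
over [1/4, 1/2), the kernel integral of 6*t enters the sum
the [1/2, 1) slice contributes ∫ log(2*t)·t^(s-1) dt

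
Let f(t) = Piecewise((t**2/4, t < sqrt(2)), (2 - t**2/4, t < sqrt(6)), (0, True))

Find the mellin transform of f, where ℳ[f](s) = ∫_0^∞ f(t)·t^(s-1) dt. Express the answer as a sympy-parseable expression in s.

2**(s/2 - 1)*(3**(s/2)*s + 8*3**(s/2) - 2*s - 8)/(s*(s + 2))
  Re(s) > -2

reversing the common scale on t: t**2 on [0, sqrt(2)/2); 2 - t**2 on [sqrt(2)/2, sqrt(6)/2)
peel off the power substitution: t on [0, 1/2); 2 - t on [1/2, 3/2)
f breaks at sqrt(2) into 2 integrals to sum
on [0, sqrt(2)) integrate f = t**2/4 against the kernel
on [sqrt(2), sqrt(6)): add ∫ (2 - t**2/4)·t^(s-1) dt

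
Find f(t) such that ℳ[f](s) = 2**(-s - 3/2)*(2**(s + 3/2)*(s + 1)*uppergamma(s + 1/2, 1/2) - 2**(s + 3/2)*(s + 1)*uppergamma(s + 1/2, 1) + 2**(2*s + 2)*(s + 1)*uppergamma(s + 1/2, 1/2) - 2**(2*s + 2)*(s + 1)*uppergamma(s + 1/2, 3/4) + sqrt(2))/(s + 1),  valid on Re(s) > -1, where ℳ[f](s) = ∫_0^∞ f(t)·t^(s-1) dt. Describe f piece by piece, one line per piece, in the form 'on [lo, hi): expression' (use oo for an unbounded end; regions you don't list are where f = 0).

invert the shared t-power to get sqrt(t) on [0, 1/2); exp(-t) on [1/2, 1); exp(-t/2) on [1, 3/2)
split f at 1/2, 1: ℳ[f](s) collects 3 kernel integrals
segment 0 to 1/2 holds t; add its integral
over [1/2, 1), the kernel integral of sqrt(t)*exp(-t) enters the sum
piece [1, 3/2): integrate sqrt(t)*exp(-t/2) against the kernel

on [0, 1/2): t
on [1/2, 1): sqrt(t)*exp(-t)
on [1, 3/2): sqrt(t)*exp(-t/2)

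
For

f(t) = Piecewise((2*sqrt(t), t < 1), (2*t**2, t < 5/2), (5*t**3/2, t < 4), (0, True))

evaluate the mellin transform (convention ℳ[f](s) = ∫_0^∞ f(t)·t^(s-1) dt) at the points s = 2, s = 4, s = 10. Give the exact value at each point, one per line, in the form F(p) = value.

F(2) = 154561/320
F(4) = 92170507/16128
F(10) = 57640620330361/4472832

slice at 1, 5/2, transform all 3 pieces, and sum them
segment 0 to 1 holds 2*sqrt(t); add its integral
piece [1, 5/2): integrate 2*t**2 against the kernel
on [5/2, 4) integrate f = 5*t**3/2 against the kernel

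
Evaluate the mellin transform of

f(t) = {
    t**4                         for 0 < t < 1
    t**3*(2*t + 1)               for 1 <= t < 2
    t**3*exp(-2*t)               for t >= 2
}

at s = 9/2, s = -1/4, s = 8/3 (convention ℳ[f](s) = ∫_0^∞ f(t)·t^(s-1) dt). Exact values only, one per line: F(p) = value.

F(9/2) = (sqrt(2)*(34459425*sqrt(pi)*exp(4)*erfc(2) + 3064968420)/8355840 + (-2097152 + 645922816*sqrt(2))*exp(4)/8355840)*exp(-4)
F(-1/4) = -104/165 + 2**(1/4)*uppergamma(11/4, 4)/8 + 944*2**(3/4)/165
F(8/3) = -111/340 + 2**(1/3)*uppergamma(17/3, 4)/64 + 2112*2**(2/3)/85

reversing the shared t-power: t**2 on [0, 1); t*(2*t + 1) on [1, 2); t*exp(-2*t) on [2, ∞)
invert the shared t-power to get t on [0, 1); 2*t + 1 on [1, 2); exp(-2*t) on [2, ∞)
cuts at 1, 2: linearity sums the 3 kernel integrals
∫ over [0, 1) of t**4·t^(s-1) joins the sum
the [1, 2) slice contributes ∫ t**3*(2*t + 1)·t^(s-1) dt
the [2, ∞) slice contributes ∫ t**3*exp(-2*t)·t^(s-1) dt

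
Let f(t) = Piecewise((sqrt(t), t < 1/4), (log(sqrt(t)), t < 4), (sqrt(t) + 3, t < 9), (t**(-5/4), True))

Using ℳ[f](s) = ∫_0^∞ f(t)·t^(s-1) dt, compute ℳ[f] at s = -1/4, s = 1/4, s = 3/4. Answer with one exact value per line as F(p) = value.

F(-1/4) = sqrt(2)*(-486*log(2) + sqrt(2) + 648)/81
F(1/4) = sqrt(2)*(-330 + sqrt(2) + 108*log(2) + 144*sqrt(6))/18
F(3/4) = sqrt(2)*(-1139 + 30*sqrt(2) + 270*log(2) + 864*sqrt(6))/90

the power substitution comes off first: t on [0, 1/2); log(t) on [1/2, 2); t + 3 on [2, 3); …
treat the 4 regions marked off by 1/4, 4, 9 separately and sum
for t in [0, 1/4): the term is ∫ sqrt(t)·t^(s-1)
piece [1/4, 4): integrate log(sqrt(t)) against the kernel
segment 4 to 9 holds (sqrt(t) + 3); add its integral
piece [9, ∞): integrate t**(-5/4) against the kernel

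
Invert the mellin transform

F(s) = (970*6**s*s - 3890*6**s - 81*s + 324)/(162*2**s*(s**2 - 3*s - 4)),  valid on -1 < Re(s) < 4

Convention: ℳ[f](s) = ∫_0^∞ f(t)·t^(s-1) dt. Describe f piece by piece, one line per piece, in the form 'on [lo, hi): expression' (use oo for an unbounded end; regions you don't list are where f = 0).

slice at 1/2, 3, transform all 3 pieces, and sum them
∫ t·t^(s-1) over [0, 1/2)
over [1/2, 3), the kernel integral of 2*t enters the sum
∫ t**(-4)·t^(s-1) over [3, ∞)

on [0, 1/2): t
on [1/2, 3): 2*t
on [3, oo): t**(-4)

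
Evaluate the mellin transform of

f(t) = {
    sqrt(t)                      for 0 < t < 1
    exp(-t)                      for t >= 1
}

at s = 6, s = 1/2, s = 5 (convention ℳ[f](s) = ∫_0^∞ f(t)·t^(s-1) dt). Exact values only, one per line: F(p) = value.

F(6) = 2/13 + 326*exp(-1)
F(1/2) = sqrt(pi)*erfc(1) + 1
F(5) = 2/11 + 65*exp(-1)

breakpoints 1: one integral from each of the 2 segments
the [0, 1) slice contributes ∫ sqrt(t)·t^(s-1) dt
for t in [1, ∞): the term is ∫ exp(-t)·t^(s-1)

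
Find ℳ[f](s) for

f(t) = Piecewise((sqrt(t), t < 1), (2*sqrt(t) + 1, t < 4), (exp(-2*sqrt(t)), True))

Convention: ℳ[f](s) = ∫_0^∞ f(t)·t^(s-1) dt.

remove the power substitution first: t on [0, 1); 2*t + 1 on [1, 2); exp(-2*t) on [2, ∞)
f breaks at 1, 4 into 3 integrals to sum
piece [0, 1): integrate sqrt(t) against the kernel
for t in [1, 4): the term is ∫ (2*sqrt(t) + 1)·t^(s-1)
segment 4 to ∞ holds exp(-2*sqrt(t)); add its integral

(-16**s + 10*2**(6*s)*s - 4*2**(4*s)*s + 2*2**(2*s)*s*(2*s + 1)*uppergamma(2*s, 4) + 64**s)/(16**s*s*(2*s + 1))
  Re(s) > -1/2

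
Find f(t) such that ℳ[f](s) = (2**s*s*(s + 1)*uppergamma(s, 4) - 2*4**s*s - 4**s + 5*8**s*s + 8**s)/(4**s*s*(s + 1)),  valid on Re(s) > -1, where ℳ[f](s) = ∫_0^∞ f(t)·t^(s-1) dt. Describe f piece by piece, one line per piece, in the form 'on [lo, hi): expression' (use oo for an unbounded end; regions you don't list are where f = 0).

on [0, 1): t
on [1, 2): 2*t + 1
on [2, oo): exp(-2*t)

breakpoints 1, 2: one integral from each of the 3 segments
segment [0, 1) carries t; integrate it
[1, 2) adds the kernel integral of (2*t + 1)
over [2, ∞), the kernel integral of exp(-2*t) enters the sum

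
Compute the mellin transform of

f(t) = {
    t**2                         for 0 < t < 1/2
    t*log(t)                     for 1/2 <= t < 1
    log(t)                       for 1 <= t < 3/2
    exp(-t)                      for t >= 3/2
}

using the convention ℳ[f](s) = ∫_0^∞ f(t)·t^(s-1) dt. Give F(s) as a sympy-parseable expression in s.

(4*2**s*s**2*(s + 2)*(s**2 + 2*s + 1)*uppergamma(s, 3/2) - 4*2**s*s**2*(s + 2) + 4*2**s*(s + 2)*(s**2 + 2*s + 1) + 3**s*s*(s + 2)*(-4*log(2) + 4*log(3))*(s**2 + 2*s + 1) - 4*3**s*(s + 2)*(s**2 + 2*s + 1) + s**3*(s + 2)*log(4) + s**2*(s + 2)*log(4) + 2*s**2*(s + 2) + s**2*(s**2 + 2*s + 1))/(4*2**s*s**2*(s + 2)*(s**2 + 2*s + 1))
  Re(s) > -2

treat the 4 regions marked off by 1/2, 1, 3/2 separately and sum
on [0, 1/2) integrate f = t**2 against the kernel
the [1/2, 1) slice contributes ∫ t*log(t)·t^(s-1) dt
the [1, 3/2) slice contributes ∫ log(t)·t^(s-1) dt
over [3/2, ∞), the kernel integral of exp(-t) enters the sum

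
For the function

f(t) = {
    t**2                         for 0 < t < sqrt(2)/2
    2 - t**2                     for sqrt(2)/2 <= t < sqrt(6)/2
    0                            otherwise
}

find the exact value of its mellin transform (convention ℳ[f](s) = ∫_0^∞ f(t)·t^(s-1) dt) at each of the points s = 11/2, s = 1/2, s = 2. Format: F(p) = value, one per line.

back out the power substitution: t on [0, 1/2); 2 - t on [1/2, 3/2)
f breaks at sqrt(2)/2 into 2 integrals to sum
segment 0 to sqrt(2)/2 holds t**2; add its integral
on [sqrt(2)/2, sqrt(6)/2): add ∫ (2 - t**2)·t^(s-1) dt

F(11/2) = 2**(1/4)*(-38 + 243*3**(3/4))/1320
F(1/2) = 2**(3/4)*(-18 + 17*3**(1/4))/10
F(2) = 9/16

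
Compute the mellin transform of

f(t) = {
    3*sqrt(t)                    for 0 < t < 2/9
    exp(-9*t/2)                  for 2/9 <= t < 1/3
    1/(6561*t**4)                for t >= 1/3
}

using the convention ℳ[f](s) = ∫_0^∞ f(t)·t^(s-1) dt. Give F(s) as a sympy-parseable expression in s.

undo the common scale on t: sqrt(3)*sqrt(t) on [0, 2/3); exp(-3*t/2) on [2/3, 1); 1/(81*t**4) on [1, ∞)
strip the common scale on t: sqrt(t) on [0, 2); exp(-t/2) on [2, 3); t**(-4) on [3, ∞)
treat the 3 regions marked off by 2/9, 1/3 separately and sum
∫ over [0, 2/9) of 3*sqrt(t)·t^(s-1) joins the sum
on [2/9, 1/3) integrate f = exp(-9*t/2) against the kernel
for t in [1/3, ∞): the term is ∫ 1/(6561*t**4)·t^(s-1)

(81*2**s*(s - 4)*(2*s + 1)*uppergamma(s, 1) - 81*2**s*(s - 4)*(2*s + 1)*uppergamma(s, 3/2) + 162*2**(s + 1/2)*(s - 4) - 3**s*(2*s + 1))/(81*9**s*(s - 4)*(2*s + 1))
  -1/2 < Re(s) < 4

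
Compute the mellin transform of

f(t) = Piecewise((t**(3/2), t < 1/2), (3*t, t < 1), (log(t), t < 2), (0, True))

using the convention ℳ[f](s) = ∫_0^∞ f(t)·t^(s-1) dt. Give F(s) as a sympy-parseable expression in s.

treat the 3 regions marked off by 1/2, 1 separately and sum
piece [0, 1/2): integrate t**(3/2) against the kernel
[1/2, 1) adds the kernel integral of 3*t
∫ over [1, 2) of log(t)·t^(s-1) joins the sum

(-2*2**(2*s)*(s + 1)*(2*s + 3) + 6*2**s*s**2*(2*s + 3) + 2*2**s*(s + 1)*(2*s + 3) + 4**s*s*(s + 1)*(2*s + 3)*log(4) + sqrt(2)*s**2*(s + 1) - 3*s**2*(2*s + 3))/(2*2**s*s**2*(s + 1)*(2*s + 3))
  Re(s) > -3/2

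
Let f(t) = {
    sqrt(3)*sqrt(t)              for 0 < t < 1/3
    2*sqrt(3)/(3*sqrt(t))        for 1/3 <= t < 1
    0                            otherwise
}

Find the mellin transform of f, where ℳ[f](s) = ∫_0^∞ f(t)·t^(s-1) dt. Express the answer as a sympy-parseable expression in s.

back out the common scale on t: sqrt(t) on [0, 1); 2/sqrt(t) on [1, 3)
reversing the shared t-power: t**(3/2) on [0, 1); 2*sqrt(t) on [1, 3)
slice at 1/3, transform all 2 pieces, and sum them
between 0 and 1/3 the integrand is sqrt(3)*sqrt(t)·t^(s-1)
piece [1/3, 1): integrate 2*sqrt(3)/(3*sqrt(t)) against the kernel

2*(2*3**(s + 1/2)*(2*s + 1) - 6*s - 9)/(3*3**s*(2*s - 1)*(2*s + 1))
  Re(s) > -1/2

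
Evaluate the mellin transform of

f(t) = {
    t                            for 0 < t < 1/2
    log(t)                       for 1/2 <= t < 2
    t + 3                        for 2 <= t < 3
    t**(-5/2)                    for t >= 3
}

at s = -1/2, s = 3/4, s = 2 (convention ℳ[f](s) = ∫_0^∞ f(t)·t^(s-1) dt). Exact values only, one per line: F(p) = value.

f breaks at 1/2, 2, 3 into 4 integrals to sum
for t in [0, 1/2): the term is ∫ t·t^(s-1)
segment [1/2, 2) carries log(t); integrate it
the [2, 3) slice contributes ∫ (t + 3)·t^(s-1) dt
the [3, ∞) slice contributes ∫ t**(-5/2)·t^(s-1) dt

F(-1/2) = sqrt(2)*(-486*log(2) + sqrt(2) + 648)/162
F(3/4) = 2**(1/4)*(-436*sqrt(2) + 2*2**(3/4)*3**(1/4) + 65 + log(2**(42 + 84*sqrt(2))) + 180*6**(3/4))/63
F(2) = 2*sqrt(3)/3 + 17*log(2)/8 + 207/16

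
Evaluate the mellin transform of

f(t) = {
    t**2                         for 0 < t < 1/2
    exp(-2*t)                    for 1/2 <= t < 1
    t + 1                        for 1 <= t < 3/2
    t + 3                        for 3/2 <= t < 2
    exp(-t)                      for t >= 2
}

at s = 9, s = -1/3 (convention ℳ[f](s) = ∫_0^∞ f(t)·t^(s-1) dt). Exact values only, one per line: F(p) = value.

summing 5 kernel integrals split by 1/2, 1, 3/2, 2 yields ℳ[f](s)
segment [0, 1/2) carries t**2; integrate it
segment 1/2 to 1 holds exp(-2*t); add its integral
over [1, 3/2), the kernel integral of (t + 1) enters the sum
[3/2, 2) adds the kernel integral of (t + 3)
segment 2 to ∞ holds exp(-t); add its integral

F(9) = (217009980*E + 267949573*exp(2) + 301364743680)*exp(-2)/1013760
F(-1/3) = 2**(1/3)*(-3*2**(1/3) - uppergamma(-1/3, 2) + 2**(2/3)*uppergamma(-1/3, 2)/2 + 3/20 + uppergamma(-1/3, 1) + 3*2**(2/3)/4 + 2*3**(2/3))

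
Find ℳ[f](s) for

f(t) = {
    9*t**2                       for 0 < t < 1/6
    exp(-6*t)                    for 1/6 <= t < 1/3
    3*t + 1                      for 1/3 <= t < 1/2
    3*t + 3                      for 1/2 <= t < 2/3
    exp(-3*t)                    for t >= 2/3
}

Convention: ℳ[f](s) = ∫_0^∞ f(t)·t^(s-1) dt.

invert the common scale on t to get t**2 on [0, 1/2); exp(-2*t) on [1/2, 1); t + 1 on [1, 3/2); …
integrate the 5 segments split at 1/6, 1/3, 1/2, 2/3, then add the results
for t in [0, 1/6): the term is ∫ 9*t**2·t^(s-1)
piece [1/6, 1/3): integrate exp(-6*t) against the kernel
for t in [1/3, 1/2): the term is ∫ (3*t + 1)·t^(s-1)
on [1/2, 2/3) integrate f = (3*t + 3) against the kernel
segment [2/3, ∞) carries exp(-3*t); integrate it

(20*2**(2*s)*s*(s + 2) + 12*2**(2*s)*(s + 2) + 4*2**s*s*(s + 1)*(s + 2)*uppergamma(s, 2) - 8*2**s*s*(s + 2) - 4*2**s*(s + 2) - 8*3**s*s*(s + 2) - 8*3**s*(s + 2) + 4*s*(s + 1)*(s + 2)*uppergamma(s, 1) - 4*s*(s + 1)*(s + 2)*uppergamma(s, 2) + s*(s + 1))/(4*6**s*s*(s + 1)*(s + 2))
  Re(s) > -2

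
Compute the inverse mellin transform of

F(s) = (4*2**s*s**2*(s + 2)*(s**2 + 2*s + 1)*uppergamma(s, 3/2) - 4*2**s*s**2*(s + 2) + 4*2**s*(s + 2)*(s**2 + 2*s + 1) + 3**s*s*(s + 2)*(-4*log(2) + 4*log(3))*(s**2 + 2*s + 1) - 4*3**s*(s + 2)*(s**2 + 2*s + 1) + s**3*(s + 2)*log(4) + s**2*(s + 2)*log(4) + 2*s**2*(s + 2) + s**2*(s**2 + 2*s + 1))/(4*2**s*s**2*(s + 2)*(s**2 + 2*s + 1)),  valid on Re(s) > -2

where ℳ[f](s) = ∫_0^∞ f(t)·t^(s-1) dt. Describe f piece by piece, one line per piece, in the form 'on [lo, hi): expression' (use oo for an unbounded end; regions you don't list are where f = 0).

on [0, 1/2): t**2
on [1/2, 1): t*log(t)
on [1, 3/2): log(t)
on [3/2, oo): exp(-t)

breakpoints 1/2, 1, 3/2: one integral from each of the 4 segments
[0, 1/2) adds the kernel integral of t**2
on [1/2, 1): add ∫ t*log(t)·t^(s-1) dt
over [1, 3/2), the kernel integral of log(t) enters the sum
segment 3/2 to ∞ holds exp(-t); add its integral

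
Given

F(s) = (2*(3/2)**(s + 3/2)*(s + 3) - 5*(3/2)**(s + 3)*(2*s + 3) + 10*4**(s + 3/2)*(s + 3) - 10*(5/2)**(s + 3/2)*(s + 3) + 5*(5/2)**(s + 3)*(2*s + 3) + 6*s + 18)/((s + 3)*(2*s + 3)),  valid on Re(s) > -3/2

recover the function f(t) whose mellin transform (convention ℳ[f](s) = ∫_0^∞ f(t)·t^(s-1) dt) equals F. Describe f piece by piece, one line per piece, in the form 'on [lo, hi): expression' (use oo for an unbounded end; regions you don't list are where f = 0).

on [0, 1): 4*t**(3/2)
on [1, 3/2): t**(3/2)
on [3/2, 5/2): 5*t**3
on [5/2, 4): 5*t**(3/2)

split f at 1, 3/2, 5/2: ℳ[f](s) collects 4 kernel integrals
on [0, 1): add ∫ 4*t**(3/2)·t^(s-1) dt
on [1, 3/2): add ∫ t**(3/2)·t^(s-1) dt
between 3/2 and 5/2 the integrand is 5*t**3·t^(s-1)
for t in [5/2, 4): the term is ∫ 5*t**(3/2)·t^(s-1)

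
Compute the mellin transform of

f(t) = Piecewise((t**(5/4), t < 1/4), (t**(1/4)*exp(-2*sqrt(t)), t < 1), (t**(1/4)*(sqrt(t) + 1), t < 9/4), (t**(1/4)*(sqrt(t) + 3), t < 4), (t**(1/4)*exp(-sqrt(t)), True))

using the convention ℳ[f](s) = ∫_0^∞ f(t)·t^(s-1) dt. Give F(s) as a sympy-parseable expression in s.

2**(-2*s - 1/2)*(2**(2*s + 3/2)*(4*s + 1)*(4*s + 3)*(4*s + 5)*uppergamma(2*s + 1/2, 2) + 2**(2*s + 7/2)*(-4*s - 5) - 2**(2*s + 7/2)*(4*s + 1)*(4*s + 5) + 5*2**(4*s + 3)*(4*s + 1)*(4*s + 5) + 2**(4*s + 4)*(12*s + 15) + 3**(2*s + 1/2)*(-64*s - 80) - 8*3**(2*s + 1/2)*(4*s + 1)*(4*s + 5) + 2*(4*s + 1)*(4*s + 3)*(4*s + 5)*uppergamma(2*s + 1/2, 1) - 2*(4*s + 1)*(4*s + 3)*(4*s + 5)*uppergamma(2*s + 1/2, 2) + (4*s + 1)*(4*s + 3))/((4*s + 1)*(4*s + 3)*(4*s + 5))
  Re(s) > -5/4

remove the power substitution first: t**(5/2) on [0, 1/2); sqrt(t)*exp(-2*t) on [1/2, 1); sqrt(t)*(t + 1) on [1, 3/2); …
undo the shared t-power: t**2 on [0, 1/2); exp(-2*t) on [1/2, 1); t + 1 on [1, 3/2); …
cuts at 1/4, 1, 9/4, 4: linearity sums the 5 kernel integrals
between 0 and 1/4 the integrand is t**(5/4)·t^(s-1)
for t in [1/4, 1): the term is ∫ t**(1/4)*exp(-2*sqrt(t))·t^(s-1)
segment 1 to 9/4 holds t**(1/4)*(sqrt(t) + 1); add its integral
for t in [9/4, 4): the term is ∫ t**(1/4)*(sqrt(t) + 3)·t^(s-1)
[4, ∞) adds the kernel integral of t**(1/4)*exp(-sqrt(t))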